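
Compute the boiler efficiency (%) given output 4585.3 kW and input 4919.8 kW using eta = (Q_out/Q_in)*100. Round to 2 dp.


eta = (4585.3/4919.8)*100 = 93.20 %

93.20 %


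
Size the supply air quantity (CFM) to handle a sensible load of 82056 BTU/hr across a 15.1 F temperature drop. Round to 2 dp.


CFM = 82056 / (1.08 * 15.1) = 5031.64

5031.64 CFM


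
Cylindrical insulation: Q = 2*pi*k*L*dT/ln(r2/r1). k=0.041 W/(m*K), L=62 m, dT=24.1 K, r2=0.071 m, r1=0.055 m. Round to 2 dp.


Q = 2*pi*0.041*62*24.1/ln(0.071/0.055) = 1507.45 W

1507.45 W


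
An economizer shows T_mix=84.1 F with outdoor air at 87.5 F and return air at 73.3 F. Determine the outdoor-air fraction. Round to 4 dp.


frac = (84.1 - 73.3) / (87.5 - 73.3) = 0.7606

0.7606


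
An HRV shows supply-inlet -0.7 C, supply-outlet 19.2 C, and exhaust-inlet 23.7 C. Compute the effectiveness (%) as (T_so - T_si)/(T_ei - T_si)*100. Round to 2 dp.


eff = (19.2-(-0.7))/(23.7-(-0.7))*100 = 81.56 %

81.56 %


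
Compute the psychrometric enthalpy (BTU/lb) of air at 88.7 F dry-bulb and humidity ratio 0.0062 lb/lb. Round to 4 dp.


h = 0.24*88.7 + 0.0062*(1061+0.444*88.7) = 28.1104 BTU/lb

28.1104 BTU/lb


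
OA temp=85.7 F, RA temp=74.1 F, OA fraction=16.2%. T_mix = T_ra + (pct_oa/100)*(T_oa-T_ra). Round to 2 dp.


T_mix = 74.1 + (16.2/100)*(85.7-74.1) = 75.98 F

75.98 F


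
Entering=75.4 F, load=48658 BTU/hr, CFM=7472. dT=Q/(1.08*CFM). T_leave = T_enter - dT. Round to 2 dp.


dT = 48658/(1.08*7472) = 6.0297
T_leave = 75.4 - 6.0297 = 69.37 F

69.37 F


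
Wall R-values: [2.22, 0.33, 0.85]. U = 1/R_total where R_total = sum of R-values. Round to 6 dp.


R_total = 2.22 + 0.33 + 0.85 = 3.40
U = 1/3.40 = 0.294118

0.294118


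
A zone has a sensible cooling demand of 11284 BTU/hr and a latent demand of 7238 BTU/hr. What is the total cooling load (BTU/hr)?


Qt = 11284 + 7238 = 18522 BTU/hr

18522 BTU/hr


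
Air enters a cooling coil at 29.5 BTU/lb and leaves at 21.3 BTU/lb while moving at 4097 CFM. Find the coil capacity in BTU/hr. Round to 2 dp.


Q = 4.5 * 4097 * (29.5 - 21.3) = 151179.30 BTU/hr

151179.30 BTU/hr


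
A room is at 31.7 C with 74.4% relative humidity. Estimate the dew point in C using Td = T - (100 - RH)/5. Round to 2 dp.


Td = 31.7 - (100-74.4)/5 = 26.58 C

26.58 C


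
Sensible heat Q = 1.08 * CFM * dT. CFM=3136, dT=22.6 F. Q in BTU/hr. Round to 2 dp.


Q = 1.08 * 3136 * 22.6 = 76543.49 BTU/hr

76543.49 BTU/hr


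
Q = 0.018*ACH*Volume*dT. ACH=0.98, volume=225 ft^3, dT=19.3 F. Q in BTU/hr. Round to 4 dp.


Q = 0.018 * 0.98 * 225 * 19.3 = 76.6017 BTU/hr

76.6017 BTU/hr


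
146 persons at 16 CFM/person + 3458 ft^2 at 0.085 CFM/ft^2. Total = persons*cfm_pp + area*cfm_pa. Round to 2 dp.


Total = 146*16 + 3458*0.085 = 2629.93 CFM

2629.93 CFM


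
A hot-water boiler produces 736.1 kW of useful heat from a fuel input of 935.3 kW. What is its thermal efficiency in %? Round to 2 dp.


eta = (736.1/935.3)*100 = 78.70 %

78.70 %


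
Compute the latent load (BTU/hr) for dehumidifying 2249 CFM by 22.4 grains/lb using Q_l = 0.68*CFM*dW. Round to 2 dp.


Q = 0.68 * 2249 * 22.4 = 34256.77 BTU/hr

34256.77 BTU/hr


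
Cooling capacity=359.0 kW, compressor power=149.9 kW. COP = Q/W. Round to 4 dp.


COP = 359.0 / 149.9 = 2.3949

2.3949


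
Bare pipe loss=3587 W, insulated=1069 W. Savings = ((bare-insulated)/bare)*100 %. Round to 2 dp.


Savings = ((3587-1069)/3587)*100 = 70.20 %

70.20 %


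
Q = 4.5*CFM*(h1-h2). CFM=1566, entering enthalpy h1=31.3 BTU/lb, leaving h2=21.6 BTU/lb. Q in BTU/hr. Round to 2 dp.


Q = 4.5 * 1566 * (31.3 - 21.6) = 68355.90 BTU/hr

68355.90 BTU/hr


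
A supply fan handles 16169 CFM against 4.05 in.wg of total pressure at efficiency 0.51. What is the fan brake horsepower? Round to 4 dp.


BHP = 16169 * 4.05 / (6356 * 0.51) = 20.2015 hp

20.2015 hp


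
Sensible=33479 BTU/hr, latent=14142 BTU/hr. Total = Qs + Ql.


Qt = 33479 + 14142 = 47621 BTU/hr

47621 BTU/hr


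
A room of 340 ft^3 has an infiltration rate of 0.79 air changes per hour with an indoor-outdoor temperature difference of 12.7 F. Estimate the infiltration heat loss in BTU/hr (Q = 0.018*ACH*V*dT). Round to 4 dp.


Q = 0.018 * 0.79 * 340 * 12.7 = 61.4020 BTU/hr

61.4020 BTU/hr


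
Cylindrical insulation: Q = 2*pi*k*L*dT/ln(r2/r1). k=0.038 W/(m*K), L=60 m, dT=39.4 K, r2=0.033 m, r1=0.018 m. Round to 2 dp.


Q = 2*pi*0.038*60*39.4/ln(0.033/0.018) = 931.20 W

931.20 W


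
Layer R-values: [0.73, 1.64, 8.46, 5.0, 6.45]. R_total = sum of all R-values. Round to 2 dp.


R_total = 0.73 + 1.64 + 8.46 + 5.0 + 6.45 = 22.28

22.28


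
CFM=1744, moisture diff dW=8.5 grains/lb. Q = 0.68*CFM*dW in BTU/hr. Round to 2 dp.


Q = 0.68 * 1744 * 8.5 = 10080.32 BTU/hr

10080.32 BTU/hr


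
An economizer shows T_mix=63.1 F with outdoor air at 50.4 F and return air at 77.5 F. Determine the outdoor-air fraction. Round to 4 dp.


frac = (63.1 - 77.5) / (50.4 - 77.5) = 0.5314

0.5314


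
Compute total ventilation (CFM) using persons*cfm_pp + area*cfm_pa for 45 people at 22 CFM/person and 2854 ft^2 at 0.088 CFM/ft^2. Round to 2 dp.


Total = 45*22 + 2854*0.088 = 1241.15 CFM

1241.15 CFM


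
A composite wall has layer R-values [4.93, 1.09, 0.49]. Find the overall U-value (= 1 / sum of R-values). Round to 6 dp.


R_total = 4.93 + 1.09 + 0.49 = 6.51
U = 1/6.51 = 0.153610

0.153610


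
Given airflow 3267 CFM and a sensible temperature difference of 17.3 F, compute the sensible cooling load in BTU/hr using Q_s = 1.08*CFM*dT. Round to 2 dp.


Q = 1.08 * 3267 * 17.3 = 61040.63 BTU/hr

61040.63 BTU/hr


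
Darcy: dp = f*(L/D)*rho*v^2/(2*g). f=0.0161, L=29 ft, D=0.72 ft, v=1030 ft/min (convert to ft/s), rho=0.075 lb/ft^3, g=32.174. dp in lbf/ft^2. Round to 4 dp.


v_fps = 1030/60 = 17.1667 ft/s
dp = 0.0161*(29/0.72)*0.075*17.1667^2/(2*32.174) = 0.2227 lbf/ft^2

0.2227 lbf/ft^2


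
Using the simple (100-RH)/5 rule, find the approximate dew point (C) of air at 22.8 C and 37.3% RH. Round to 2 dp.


Td = 22.8 - (100-37.3)/5 = 10.26 C

10.26 C


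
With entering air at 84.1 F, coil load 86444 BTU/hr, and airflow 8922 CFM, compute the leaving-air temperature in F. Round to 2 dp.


dT = 86444/(1.08*8922) = 8.9712
T_leave = 84.1 - 8.9712 = 75.13 F

75.13 F


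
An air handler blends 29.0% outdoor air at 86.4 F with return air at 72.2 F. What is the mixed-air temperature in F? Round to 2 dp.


T_mix = 72.2 + (29.0/100)*(86.4-72.2) = 76.32 F

76.32 F


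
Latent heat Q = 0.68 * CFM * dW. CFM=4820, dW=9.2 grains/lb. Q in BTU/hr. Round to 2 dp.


Q = 0.68 * 4820 * 9.2 = 30153.92 BTU/hr

30153.92 BTU/hr


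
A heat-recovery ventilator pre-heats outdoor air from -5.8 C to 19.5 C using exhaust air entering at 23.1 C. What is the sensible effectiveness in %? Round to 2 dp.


eff = (19.5-(-5.8))/(23.1-(-5.8))*100 = 87.54 %

87.54 %


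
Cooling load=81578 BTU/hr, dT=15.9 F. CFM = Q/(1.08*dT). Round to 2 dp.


CFM = 81578 / (1.08 * 15.9) = 4750.64

4750.64 CFM


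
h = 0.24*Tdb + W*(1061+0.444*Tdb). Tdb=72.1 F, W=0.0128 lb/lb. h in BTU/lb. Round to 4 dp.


h = 0.24*72.1 + 0.0128*(1061+0.444*72.1) = 31.2946 BTU/lb

31.2946 BTU/lb


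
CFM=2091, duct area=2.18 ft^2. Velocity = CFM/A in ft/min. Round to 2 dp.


V = 2091 / 2.18 = 959.17 ft/min

959.17 ft/min


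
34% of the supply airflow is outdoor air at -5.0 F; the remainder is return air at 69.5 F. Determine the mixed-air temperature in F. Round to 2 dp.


T_mix = 0.34*(-5.0) + 0.66*69.5 = 44.17 F

44.17 F


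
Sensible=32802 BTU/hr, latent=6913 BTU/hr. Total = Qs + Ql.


Qt = 32802 + 6913 = 39715 BTU/hr

39715 BTU/hr


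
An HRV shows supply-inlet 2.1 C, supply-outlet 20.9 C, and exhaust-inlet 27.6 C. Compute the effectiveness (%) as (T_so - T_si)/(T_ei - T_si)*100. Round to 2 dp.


eff = (20.9-2.1)/(27.6-2.1)*100 = 73.73 %

73.73 %


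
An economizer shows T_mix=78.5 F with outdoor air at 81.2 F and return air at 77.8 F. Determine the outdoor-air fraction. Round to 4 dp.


frac = (78.5 - 77.8) / (81.2 - 77.8) = 0.2059

0.2059


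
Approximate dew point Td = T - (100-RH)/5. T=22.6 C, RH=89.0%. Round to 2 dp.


Td = 22.6 - (100-89.0)/5 = 20.40 C

20.40 C


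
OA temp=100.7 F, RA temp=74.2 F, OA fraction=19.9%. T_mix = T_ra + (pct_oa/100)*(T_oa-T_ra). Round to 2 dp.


T_mix = 74.2 + (19.9/100)*(100.7-74.2) = 79.47 F

79.47 F


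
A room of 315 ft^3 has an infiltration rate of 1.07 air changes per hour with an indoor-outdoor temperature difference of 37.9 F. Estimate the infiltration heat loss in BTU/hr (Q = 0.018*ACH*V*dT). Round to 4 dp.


Q = 0.018 * 1.07 * 315 * 37.9 = 229.9355 BTU/hr

229.9355 BTU/hr


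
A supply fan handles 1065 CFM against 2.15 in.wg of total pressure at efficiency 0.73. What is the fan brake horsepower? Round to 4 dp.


BHP = 1065 * 2.15 / (6356 * 0.73) = 0.4935 hp

0.4935 hp


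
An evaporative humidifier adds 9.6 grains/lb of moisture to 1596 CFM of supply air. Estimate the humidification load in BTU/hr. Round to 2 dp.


Q = 0.68 * 1596 * 9.6 = 10418.69 BTU/hr

10418.69 BTU/hr


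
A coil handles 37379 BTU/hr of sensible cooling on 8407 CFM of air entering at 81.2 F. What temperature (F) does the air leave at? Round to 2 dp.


dT = 37379/(1.08*8407) = 4.1168
T_leave = 81.2 - 4.1168 = 77.08 F

77.08 F


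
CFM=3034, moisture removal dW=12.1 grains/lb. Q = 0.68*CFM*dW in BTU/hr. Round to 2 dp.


Q = 0.68 * 3034 * 12.1 = 24963.75 BTU/hr

24963.75 BTU/hr


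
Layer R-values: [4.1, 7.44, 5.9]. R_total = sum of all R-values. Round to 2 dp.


R_total = 4.1 + 7.44 + 5.9 = 17.44

17.44


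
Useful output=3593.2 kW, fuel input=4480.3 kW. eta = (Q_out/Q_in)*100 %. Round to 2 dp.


eta = (3593.2/4480.3)*100 = 80.20 %

80.20 %


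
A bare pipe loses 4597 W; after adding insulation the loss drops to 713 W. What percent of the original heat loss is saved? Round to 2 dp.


Savings = ((4597-713)/4597)*100 = 84.49 %

84.49 %


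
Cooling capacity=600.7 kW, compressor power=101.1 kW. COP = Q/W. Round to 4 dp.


COP = 600.7 / 101.1 = 5.9416

5.9416


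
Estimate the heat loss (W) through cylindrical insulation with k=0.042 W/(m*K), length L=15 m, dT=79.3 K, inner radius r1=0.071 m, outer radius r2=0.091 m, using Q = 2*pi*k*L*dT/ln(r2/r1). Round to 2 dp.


Q = 2*pi*0.042*15*79.3/ln(0.091/0.071) = 1264.82 W

1264.82 W


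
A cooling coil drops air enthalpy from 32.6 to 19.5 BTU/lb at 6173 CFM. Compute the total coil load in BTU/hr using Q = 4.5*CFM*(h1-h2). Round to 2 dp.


Q = 4.5 * 6173 * (32.6 - 19.5) = 363898.35 BTU/hr

363898.35 BTU/hr


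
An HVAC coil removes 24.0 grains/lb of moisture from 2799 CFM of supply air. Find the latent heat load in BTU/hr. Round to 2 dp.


Q = 0.68 * 2799 * 24.0 = 45679.68 BTU/hr

45679.68 BTU/hr


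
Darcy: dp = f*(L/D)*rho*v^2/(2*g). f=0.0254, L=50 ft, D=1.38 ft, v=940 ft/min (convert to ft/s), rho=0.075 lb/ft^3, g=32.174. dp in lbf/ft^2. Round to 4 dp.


v_fps = 940/60 = 15.6667 ft/s
dp = 0.0254*(50/1.38)*0.075*15.6667^2/(2*32.174) = 0.2633 lbf/ft^2

0.2633 lbf/ft^2


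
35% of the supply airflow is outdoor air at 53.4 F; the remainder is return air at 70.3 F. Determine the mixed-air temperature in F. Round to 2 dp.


T_mix = 0.35*53.4 + 0.65*70.3 = 64.39 F

64.39 F


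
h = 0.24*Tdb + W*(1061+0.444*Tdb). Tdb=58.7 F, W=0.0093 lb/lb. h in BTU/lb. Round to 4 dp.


h = 0.24*58.7 + 0.0093*(1061+0.444*58.7) = 24.1977 BTU/lb

24.1977 BTU/lb


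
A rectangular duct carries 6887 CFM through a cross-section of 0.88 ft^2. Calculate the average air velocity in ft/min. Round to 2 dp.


V = 6887 / 0.88 = 7826.14 ft/min

7826.14 ft/min


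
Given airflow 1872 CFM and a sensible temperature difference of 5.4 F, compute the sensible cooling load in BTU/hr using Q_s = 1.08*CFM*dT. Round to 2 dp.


Q = 1.08 * 1872 * 5.4 = 10917.50 BTU/hr

10917.50 BTU/hr


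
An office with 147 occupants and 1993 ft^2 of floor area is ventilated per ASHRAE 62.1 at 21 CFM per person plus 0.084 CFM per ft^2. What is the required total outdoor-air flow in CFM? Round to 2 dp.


Total = 147*21 + 1993*0.084 = 3254.41 CFM

3254.41 CFM


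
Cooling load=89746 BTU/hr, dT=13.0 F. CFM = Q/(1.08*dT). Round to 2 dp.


CFM = 89746 / (1.08 * 13.0) = 6392.17

6392.17 CFM


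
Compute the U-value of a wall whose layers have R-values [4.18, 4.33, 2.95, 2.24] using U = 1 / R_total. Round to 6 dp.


R_total = 4.18 + 4.33 + 2.95 + 2.24 = 13.70
U = 1/13.70 = 0.072993

0.072993


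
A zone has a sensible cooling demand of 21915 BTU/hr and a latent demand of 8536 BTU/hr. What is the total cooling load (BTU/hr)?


Qt = 21915 + 8536 = 30451 BTU/hr

30451 BTU/hr


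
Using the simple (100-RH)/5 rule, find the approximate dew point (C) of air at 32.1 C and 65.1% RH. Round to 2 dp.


Td = 32.1 - (100-65.1)/5 = 25.12 C

25.12 C


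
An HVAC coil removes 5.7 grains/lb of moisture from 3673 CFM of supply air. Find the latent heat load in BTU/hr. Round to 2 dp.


Q = 0.68 * 3673 * 5.7 = 14236.55 BTU/hr

14236.55 BTU/hr


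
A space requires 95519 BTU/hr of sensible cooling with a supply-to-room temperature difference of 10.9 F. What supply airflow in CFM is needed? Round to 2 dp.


CFM = 95519 / (1.08 * 10.9) = 8114.08

8114.08 CFM


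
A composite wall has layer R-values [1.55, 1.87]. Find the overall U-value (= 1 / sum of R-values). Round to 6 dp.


R_total = 1.55 + 1.87 = 3.42
U = 1/3.42 = 0.292398

0.292398


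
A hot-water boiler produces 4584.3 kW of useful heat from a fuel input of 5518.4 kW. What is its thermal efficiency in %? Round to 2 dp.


eta = (4584.3/5518.4)*100 = 83.07 %

83.07 %


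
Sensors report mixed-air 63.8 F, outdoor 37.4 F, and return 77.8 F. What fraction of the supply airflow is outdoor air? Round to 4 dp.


frac = (63.8 - 77.8) / (37.4 - 77.8) = 0.3465

0.3465


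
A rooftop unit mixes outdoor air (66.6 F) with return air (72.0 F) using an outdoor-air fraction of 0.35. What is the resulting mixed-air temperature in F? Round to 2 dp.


T_mix = 0.35*66.6 + 0.65*72.0 = 70.11 F

70.11 F


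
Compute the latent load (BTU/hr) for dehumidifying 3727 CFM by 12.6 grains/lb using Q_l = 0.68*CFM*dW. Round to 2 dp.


Q = 0.68 * 3727 * 12.6 = 31932.94 BTU/hr

31932.94 BTU/hr


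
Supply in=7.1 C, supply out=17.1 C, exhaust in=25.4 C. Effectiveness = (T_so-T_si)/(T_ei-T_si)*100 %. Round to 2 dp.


eff = (17.1-7.1)/(25.4-7.1)*100 = 54.64 %

54.64 %


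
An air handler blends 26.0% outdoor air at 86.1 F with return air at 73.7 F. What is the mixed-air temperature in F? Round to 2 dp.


T_mix = 73.7 + (26.0/100)*(86.1-73.7) = 76.92 F

76.92 F


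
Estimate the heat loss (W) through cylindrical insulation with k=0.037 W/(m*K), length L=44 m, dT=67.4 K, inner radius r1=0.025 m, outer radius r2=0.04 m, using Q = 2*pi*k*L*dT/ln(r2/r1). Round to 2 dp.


Q = 2*pi*0.037*44*67.4/ln(0.04/0.025) = 1466.87 W

1466.87 W


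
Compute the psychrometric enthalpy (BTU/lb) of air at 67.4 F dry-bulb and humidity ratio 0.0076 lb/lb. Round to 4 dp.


h = 0.24*67.4 + 0.0076*(1061+0.444*67.4) = 24.4670 BTU/lb

24.4670 BTU/lb


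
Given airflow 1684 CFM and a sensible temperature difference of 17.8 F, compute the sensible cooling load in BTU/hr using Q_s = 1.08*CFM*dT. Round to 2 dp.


Q = 1.08 * 1684 * 17.8 = 32373.22 BTU/hr

32373.22 BTU/hr


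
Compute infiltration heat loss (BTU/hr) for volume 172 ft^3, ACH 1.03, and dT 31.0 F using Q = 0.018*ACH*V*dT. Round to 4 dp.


Q = 0.018 * 1.03 * 172 * 31.0 = 98.8553 BTU/hr

98.8553 BTU/hr


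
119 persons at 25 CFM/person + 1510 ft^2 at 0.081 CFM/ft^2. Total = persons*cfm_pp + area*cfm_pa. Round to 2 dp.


Total = 119*25 + 1510*0.081 = 3097.31 CFM

3097.31 CFM


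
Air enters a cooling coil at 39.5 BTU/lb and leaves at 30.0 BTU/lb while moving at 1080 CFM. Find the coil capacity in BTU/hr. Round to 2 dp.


Q = 4.5 * 1080 * (39.5 - 30.0) = 46170.00 BTU/hr

46170.00 BTU/hr


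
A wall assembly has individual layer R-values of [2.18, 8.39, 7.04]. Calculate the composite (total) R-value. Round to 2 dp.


R_total = 2.18 + 8.39 + 7.04 = 17.61

17.61


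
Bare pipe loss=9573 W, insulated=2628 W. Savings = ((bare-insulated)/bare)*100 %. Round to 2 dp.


Savings = ((9573-2628)/9573)*100 = 72.55 %

72.55 %


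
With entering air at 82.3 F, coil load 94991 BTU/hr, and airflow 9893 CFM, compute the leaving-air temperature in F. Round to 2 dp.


dT = 94991/(1.08*9893) = 8.8906
T_leave = 82.3 - 8.8906 = 73.41 F

73.41 F


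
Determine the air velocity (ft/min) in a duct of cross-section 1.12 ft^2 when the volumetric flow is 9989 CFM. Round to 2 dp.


V = 9989 / 1.12 = 8918.75 ft/min

8918.75 ft/min


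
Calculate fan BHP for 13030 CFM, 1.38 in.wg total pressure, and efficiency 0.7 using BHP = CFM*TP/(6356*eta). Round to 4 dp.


BHP = 13030 * 1.38 / (6356 * 0.7) = 4.0415 hp

4.0415 hp


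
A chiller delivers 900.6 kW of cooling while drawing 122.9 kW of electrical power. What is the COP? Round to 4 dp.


COP = 900.6 / 122.9 = 7.3279

7.3279


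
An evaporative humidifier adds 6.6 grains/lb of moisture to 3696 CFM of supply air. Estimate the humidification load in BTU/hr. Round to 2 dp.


Q = 0.68 * 3696 * 6.6 = 16587.65 BTU/hr

16587.65 BTU/hr


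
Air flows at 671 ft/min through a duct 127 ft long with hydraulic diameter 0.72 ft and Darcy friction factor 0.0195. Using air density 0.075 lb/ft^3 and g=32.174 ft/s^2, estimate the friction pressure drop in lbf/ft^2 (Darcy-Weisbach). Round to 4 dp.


v_fps = 671/60 = 11.1833 ft/s
dp = 0.0195*(127/0.72)*0.075*11.1833^2/(2*32.174) = 0.5014 lbf/ft^2

0.5014 lbf/ft^2


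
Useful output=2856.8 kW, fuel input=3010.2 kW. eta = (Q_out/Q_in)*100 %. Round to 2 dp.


eta = (2856.8/3010.2)*100 = 94.90 %

94.90 %


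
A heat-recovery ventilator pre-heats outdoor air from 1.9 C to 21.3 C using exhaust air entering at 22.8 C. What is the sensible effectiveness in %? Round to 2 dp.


eff = (21.3-1.9)/(22.8-1.9)*100 = 92.82 %

92.82 %


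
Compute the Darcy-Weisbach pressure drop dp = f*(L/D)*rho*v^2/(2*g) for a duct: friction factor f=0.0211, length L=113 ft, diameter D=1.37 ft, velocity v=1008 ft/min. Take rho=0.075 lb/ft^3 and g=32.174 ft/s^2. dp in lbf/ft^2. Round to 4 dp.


v_fps = 1008/60 = 16.8 ft/s
dp = 0.0211*(113/1.37)*0.075*16.8^2/(2*32.174) = 0.5725 lbf/ft^2

0.5725 lbf/ft^2


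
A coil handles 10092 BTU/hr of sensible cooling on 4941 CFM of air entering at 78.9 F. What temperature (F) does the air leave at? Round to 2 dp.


dT = 10092/(1.08*4941) = 1.8912
T_leave = 78.9 - 1.8912 = 77.01 F

77.01 F


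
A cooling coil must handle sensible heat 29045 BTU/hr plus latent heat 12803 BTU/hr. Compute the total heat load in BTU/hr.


Qt = 29045 + 12803 = 41848 BTU/hr

41848 BTU/hr


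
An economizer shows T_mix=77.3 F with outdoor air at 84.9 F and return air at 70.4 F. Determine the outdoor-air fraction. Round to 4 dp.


frac = (77.3 - 70.4) / (84.9 - 70.4) = 0.4759

0.4759


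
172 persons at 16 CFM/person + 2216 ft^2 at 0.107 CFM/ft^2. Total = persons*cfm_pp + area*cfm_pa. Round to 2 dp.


Total = 172*16 + 2216*0.107 = 2989.11 CFM

2989.11 CFM


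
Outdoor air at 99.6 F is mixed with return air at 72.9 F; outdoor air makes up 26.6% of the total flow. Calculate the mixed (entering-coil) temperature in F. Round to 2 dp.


T_mix = 72.9 + (26.6/100)*(99.6-72.9) = 80.00 F

80.00 F


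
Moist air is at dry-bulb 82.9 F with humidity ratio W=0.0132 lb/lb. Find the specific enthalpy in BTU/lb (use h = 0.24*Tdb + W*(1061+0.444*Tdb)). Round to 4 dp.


h = 0.24*82.9 + 0.0132*(1061+0.444*82.9) = 34.3871 BTU/lb

34.3871 BTU/lb


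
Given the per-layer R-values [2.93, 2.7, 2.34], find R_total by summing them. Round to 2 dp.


R_total = 2.93 + 2.7 + 2.34 = 7.97

7.97


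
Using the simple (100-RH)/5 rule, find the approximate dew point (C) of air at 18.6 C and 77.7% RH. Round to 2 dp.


Td = 18.6 - (100-77.7)/5 = 14.14 C

14.14 C


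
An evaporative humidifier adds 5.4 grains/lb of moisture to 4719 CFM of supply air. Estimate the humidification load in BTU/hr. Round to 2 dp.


Q = 0.68 * 4719 * 5.4 = 17328.17 BTU/hr

17328.17 BTU/hr


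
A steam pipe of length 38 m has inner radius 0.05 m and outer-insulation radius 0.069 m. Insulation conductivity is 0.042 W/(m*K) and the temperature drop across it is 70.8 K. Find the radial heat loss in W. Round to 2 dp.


Q = 2*pi*0.042*38*70.8/ln(0.069/0.05) = 2204.33 W

2204.33 W


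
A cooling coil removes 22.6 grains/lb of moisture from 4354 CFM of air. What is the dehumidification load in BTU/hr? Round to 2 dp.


Q = 0.68 * 4354 * 22.6 = 66912.27 BTU/hr

66912.27 BTU/hr


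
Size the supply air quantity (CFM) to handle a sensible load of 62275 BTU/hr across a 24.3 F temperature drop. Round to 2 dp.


CFM = 62275 / (1.08 * 24.3) = 2372.92

2372.92 CFM


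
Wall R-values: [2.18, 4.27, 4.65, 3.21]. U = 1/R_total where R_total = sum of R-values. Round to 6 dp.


R_total = 2.18 + 4.27 + 4.65 + 3.21 = 14.31
U = 1/14.31 = 0.069881

0.069881


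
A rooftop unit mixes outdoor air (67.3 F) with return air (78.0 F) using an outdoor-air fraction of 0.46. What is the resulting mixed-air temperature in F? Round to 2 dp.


T_mix = 0.46*67.3 + 0.54*78.0 = 73.08 F

73.08 F


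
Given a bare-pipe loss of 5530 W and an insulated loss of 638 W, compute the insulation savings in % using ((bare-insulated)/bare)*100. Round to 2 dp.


Savings = ((5530-638)/5530)*100 = 88.46 %

88.46 %


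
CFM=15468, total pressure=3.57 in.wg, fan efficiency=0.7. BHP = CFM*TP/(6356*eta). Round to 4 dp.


BHP = 15468 * 3.57 / (6356 * 0.7) = 12.4114 hp

12.4114 hp


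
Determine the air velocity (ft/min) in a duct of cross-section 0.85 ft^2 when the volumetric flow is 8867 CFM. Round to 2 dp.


V = 8867 / 0.85 = 10431.76 ft/min

10431.76 ft/min


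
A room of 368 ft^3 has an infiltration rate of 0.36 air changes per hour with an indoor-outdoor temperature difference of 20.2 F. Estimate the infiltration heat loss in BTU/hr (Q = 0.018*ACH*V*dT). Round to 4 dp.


Q = 0.018 * 0.36 * 368 * 20.2 = 48.1697 BTU/hr

48.1697 BTU/hr


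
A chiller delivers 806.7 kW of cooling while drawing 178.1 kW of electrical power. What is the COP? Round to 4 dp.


COP = 806.7 / 178.1 = 4.5295

4.5295


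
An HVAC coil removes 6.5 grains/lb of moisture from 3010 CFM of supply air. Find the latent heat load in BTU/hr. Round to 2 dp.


Q = 0.68 * 3010 * 6.5 = 13304.20 BTU/hr

13304.20 BTU/hr


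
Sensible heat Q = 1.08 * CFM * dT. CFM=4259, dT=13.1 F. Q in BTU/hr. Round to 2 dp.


Q = 1.08 * 4259 * 13.1 = 60256.33 BTU/hr

60256.33 BTU/hr


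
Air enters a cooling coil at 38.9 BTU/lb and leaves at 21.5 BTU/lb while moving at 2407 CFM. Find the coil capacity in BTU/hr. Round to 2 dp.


Q = 4.5 * 2407 * (38.9 - 21.5) = 188468.10 BTU/hr

188468.10 BTU/hr


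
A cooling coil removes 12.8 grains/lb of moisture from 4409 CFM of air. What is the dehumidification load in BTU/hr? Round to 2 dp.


Q = 0.68 * 4409 * 12.8 = 38375.94 BTU/hr

38375.94 BTU/hr


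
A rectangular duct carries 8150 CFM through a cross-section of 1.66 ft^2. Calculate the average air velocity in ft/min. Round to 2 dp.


V = 8150 / 1.66 = 4909.64 ft/min

4909.64 ft/min


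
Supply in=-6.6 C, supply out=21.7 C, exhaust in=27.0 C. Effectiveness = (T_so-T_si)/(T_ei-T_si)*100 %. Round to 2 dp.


eff = (21.7-(-6.6))/(27.0-(-6.6))*100 = 84.23 %

84.23 %


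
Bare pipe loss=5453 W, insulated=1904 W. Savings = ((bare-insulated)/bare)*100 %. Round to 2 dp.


Savings = ((5453-1904)/5453)*100 = 65.08 %

65.08 %


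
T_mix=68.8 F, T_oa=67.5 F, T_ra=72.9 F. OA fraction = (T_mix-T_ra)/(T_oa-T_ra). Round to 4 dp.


frac = (68.8 - 72.9) / (67.5 - 72.9) = 0.7593

0.7593


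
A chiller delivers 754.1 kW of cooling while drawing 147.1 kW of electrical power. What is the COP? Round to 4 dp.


COP = 754.1 / 147.1 = 5.1264

5.1264


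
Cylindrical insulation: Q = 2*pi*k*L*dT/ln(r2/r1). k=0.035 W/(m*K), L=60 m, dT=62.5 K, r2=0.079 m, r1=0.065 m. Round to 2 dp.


Q = 2*pi*0.035*60*62.5/ln(0.079/0.065) = 4227.75 W

4227.75 W


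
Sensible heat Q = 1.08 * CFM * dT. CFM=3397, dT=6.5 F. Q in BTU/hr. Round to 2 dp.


Q = 1.08 * 3397 * 6.5 = 23846.94 BTU/hr

23846.94 BTU/hr


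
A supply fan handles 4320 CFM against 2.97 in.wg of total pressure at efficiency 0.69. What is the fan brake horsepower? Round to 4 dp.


BHP = 4320 * 2.97 / (6356 * 0.69) = 2.9255 hp

2.9255 hp


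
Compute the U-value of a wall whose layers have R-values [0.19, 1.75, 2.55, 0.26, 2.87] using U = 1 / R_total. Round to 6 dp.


R_total = 0.19 + 1.75 + 2.55 + 0.26 + 2.87 = 7.62
U = 1/7.62 = 0.131234

0.131234


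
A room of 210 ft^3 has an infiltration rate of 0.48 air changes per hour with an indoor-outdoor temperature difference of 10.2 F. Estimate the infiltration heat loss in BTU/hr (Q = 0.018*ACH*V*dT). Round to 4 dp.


Q = 0.018 * 0.48 * 210 * 10.2 = 18.5069 BTU/hr

18.5069 BTU/hr


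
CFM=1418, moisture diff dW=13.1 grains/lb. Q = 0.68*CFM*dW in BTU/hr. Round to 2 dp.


Q = 0.68 * 1418 * 13.1 = 12631.54 BTU/hr

12631.54 BTU/hr


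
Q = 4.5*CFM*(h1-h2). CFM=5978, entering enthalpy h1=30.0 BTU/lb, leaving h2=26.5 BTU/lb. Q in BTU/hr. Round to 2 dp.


Q = 4.5 * 5978 * (30.0 - 26.5) = 94153.50 BTU/hr

94153.50 BTU/hr


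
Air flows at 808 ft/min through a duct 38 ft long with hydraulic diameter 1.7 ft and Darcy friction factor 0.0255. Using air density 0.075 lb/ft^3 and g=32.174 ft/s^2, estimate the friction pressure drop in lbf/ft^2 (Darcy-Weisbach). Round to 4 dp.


v_fps = 808/60 = 13.4667 ft/s
dp = 0.0255*(38/1.7)*0.075*13.4667^2/(2*32.174) = 0.1205 lbf/ft^2

0.1205 lbf/ft^2


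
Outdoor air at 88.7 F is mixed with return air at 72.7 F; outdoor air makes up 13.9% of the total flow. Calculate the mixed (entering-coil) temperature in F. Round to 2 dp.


T_mix = 72.7 + (13.9/100)*(88.7-72.7) = 74.92 F

74.92 F


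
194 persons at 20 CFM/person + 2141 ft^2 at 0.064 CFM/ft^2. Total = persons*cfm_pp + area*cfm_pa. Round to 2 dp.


Total = 194*20 + 2141*0.064 = 4017.02 CFM

4017.02 CFM


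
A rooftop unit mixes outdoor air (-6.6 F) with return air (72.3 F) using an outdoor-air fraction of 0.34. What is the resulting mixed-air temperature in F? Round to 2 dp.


T_mix = 0.34*(-6.6) + 0.66*72.3 = 45.47 F

45.47 F


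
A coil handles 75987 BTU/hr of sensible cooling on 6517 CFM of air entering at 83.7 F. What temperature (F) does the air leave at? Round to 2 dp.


dT = 75987/(1.08*6517) = 10.7961
T_leave = 83.7 - 10.7961 = 72.90 F

72.90 F


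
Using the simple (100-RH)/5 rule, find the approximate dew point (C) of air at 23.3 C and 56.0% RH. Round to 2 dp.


Td = 23.3 - (100-56.0)/5 = 14.50 C

14.50 C


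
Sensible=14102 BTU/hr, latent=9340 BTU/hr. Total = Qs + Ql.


Qt = 14102 + 9340 = 23442 BTU/hr

23442 BTU/hr


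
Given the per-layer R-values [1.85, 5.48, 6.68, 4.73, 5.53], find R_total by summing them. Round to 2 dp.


R_total = 1.85 + 5.48 + 6.68 + 4.73 + 5.53 = 24.27

24.27


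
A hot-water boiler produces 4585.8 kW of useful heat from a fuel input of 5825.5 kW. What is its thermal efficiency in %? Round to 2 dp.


eta = (4585.8/5825.5)*100 = 78.72 %

78.72 %


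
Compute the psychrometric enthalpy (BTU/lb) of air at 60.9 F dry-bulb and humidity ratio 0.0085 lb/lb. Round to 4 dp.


h = 0.24*60.9 + 0.0085*(1061+0.444*60.9) = 23.8643 BTU/lb

23.8643 BTU/lb


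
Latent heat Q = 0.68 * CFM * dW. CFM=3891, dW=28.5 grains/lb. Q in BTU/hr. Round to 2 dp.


Q = 0.68 * 3891 * 28.5 = 75407.58 BTU/hr

75407.58 BTU/hr


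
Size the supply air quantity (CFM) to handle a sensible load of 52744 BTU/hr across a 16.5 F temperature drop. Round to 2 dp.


CFM = 52744 / (1.08 * 16.5) = 2959.82

2959.82 CFM


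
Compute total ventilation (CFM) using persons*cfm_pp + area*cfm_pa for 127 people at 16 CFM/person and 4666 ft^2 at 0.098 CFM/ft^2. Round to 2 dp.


Total = 127*16 + 4666*0.098 = 2489.27 CFM

2489.27 CFM


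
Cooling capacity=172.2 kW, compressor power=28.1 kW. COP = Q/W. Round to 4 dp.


COP = 172.2 / 28.1 = 6.1281

6.1281


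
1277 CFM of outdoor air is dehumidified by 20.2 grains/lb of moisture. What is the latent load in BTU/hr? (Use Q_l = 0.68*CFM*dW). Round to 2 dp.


Q = 0.68 * 1277 * 20.2 = 17540.87 BTU/hr

17540.87 BTU/hr


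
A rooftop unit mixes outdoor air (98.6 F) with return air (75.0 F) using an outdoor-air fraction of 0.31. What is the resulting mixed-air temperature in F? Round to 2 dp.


T_mix = 0.31*98.6 + 0.69*75.0 = 82.32 F

82.32 F


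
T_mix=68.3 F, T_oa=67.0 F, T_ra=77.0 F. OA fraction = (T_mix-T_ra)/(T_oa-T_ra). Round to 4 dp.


frac = (68.3 - 77.0) / (67.0 - 77.0) = 0.8700

0.8700


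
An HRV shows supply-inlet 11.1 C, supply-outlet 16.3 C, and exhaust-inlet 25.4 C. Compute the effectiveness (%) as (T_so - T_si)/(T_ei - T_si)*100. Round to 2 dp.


eff = (16.3-11.1)/(25.4-11.1)*100 = 36.36 %

36.36 %


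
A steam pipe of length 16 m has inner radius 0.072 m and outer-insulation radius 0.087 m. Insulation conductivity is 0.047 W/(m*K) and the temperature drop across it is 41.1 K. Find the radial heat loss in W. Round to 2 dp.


Q = 2*pi*0.047*16*41.1/ln(0.087/0.072) = 1026.18 W

1026.18 W


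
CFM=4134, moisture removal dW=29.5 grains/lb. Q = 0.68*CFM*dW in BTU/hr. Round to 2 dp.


Q = 0.68 * 4134 * 29.5 = 82928.04 BTU/hr

82928.04 BTU/hr


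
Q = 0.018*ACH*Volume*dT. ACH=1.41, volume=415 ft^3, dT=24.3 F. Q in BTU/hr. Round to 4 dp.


Q = 0.018 * 1.41 * 415 * 24.3 = 255.9446 BTU/hr

255.9446 BTU/hr


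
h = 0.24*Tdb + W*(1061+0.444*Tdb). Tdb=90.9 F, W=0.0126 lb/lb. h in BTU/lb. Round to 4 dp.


h = 0.24*90.9 + 0.0126*(1061+0.444*90.9) = 35.6931 BTU/lb

35.6931 BTU/lb


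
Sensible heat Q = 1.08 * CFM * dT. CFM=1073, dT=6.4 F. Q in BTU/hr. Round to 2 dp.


Q = 1.08 * 1073 * 6.4 = 7416.58 BTU/hr

7416.58 BTU/hr


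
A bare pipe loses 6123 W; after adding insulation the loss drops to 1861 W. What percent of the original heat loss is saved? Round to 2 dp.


Savings = ((6123-1861)/6123)*100 = 69.61 %

69.61 %


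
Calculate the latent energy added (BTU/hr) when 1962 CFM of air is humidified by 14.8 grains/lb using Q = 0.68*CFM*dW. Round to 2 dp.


Q = 0.68 * 1962 * 14.8 = 19745.57 BTU/hr

19745.57 BTU/hr


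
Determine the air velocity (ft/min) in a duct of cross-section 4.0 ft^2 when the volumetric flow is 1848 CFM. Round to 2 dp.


V = 1848 / 4.0 = 462.00 ft/min

462.00 ft/min


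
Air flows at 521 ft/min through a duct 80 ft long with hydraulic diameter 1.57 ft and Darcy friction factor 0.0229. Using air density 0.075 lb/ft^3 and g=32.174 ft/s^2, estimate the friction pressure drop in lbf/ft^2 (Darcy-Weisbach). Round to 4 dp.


v_fps = 521/60 = 8.6833 ft/s
dp = 0.0229*(80/1.57)*0.075*8.6833^2/(2*32.174) = 0.1025 lbf/ft^2

0.1025 lbf/ft^2


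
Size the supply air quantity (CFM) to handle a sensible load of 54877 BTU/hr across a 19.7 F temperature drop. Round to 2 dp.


CFM = 54877 / (1.08 * 19.7) = 2579.29

2579.29 CFM


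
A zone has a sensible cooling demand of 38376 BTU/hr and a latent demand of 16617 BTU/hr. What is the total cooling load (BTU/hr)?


Qt = 38376 + 16617 = 54993 BTU/hr

54993 BTU/hr


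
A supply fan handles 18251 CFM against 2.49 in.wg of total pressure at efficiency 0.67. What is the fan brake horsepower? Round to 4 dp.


BHP = 18251 * 2.49 / (6356 * 0.67) = 10.6715 hp

10.6715 hp


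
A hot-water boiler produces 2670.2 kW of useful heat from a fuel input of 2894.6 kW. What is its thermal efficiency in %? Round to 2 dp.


eta = (2670.2/2894.6)*100 = 92.25 %

92.25 %


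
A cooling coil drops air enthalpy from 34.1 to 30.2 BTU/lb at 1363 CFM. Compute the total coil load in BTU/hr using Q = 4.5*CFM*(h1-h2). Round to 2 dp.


Q = 4.5 * 1363 * (34.1 - 30.2) = 23920.65 BTU/hr

23920.65 BTU/hr


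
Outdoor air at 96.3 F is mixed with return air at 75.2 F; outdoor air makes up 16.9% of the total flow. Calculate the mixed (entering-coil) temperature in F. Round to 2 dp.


T_mix = 75.2 + (16.9/100)*(96.3-75.2) = 78.77 F

78.77 F


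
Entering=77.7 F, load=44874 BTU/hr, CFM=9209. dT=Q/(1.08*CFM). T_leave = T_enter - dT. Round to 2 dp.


dT = 44874/(1.08*9209) = 4.5119
T_leave = 77.7 - 4.5119 = 73.19 F

73.19 F


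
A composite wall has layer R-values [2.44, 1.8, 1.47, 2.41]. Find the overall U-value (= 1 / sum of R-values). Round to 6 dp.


R_total = 2.44 + 1.8 + 1.47 + 2.41 = 8.12
U = 1/8.12 = 0.123153

0.123153


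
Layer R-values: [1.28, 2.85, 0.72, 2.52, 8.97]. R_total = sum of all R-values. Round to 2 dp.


R_total = 1.28 + 2.85 + 0.72 + 2.52 + 8.97 = 16.34

16.34


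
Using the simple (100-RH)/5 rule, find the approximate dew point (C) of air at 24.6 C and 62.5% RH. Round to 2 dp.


Td = 24.6 - (100-62.5)/5 = 17.10 C

17.10 C


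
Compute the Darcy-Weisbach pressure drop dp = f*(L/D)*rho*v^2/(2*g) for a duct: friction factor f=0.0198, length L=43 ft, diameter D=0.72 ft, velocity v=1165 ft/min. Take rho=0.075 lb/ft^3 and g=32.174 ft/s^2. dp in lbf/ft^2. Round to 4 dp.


v_fps = 1165/60 = 19.4167 ft/s
dp = 0.0198*(43/0.72)*0.075*19.4167^2/(2*32.174) = 0.5196 lbf/ft^2

0.5196 lbf/ft^2


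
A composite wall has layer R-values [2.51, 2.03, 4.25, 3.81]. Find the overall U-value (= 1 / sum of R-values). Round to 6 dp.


R_total = 2.51 + 2.03 + 4.25 + 3.81 = 12.60
U = 1/12.60 = 0.079365

0.079365


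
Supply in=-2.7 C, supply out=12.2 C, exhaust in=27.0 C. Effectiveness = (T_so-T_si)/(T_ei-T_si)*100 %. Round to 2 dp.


eff = (12.2-(-2.7))/(27.0-(-2.7))*100 = 50.17 %

50.17 %


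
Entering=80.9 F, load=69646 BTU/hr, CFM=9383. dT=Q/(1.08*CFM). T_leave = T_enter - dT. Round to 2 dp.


dT = 69646/(1.08*9383) = 6.8728
T_leave = 80.9 - 6.8728 = 74.03 F

74.03 F


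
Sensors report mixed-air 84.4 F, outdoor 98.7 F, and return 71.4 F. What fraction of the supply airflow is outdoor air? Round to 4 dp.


frac = (84.4 - 71.4) / (98.7 - 71.4) = 0.4762

0.4762


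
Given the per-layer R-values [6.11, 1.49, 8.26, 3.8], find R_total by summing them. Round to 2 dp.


R_total = 6.11 + 1.49 + 8.26 + 3.8 = 19.66

19.66


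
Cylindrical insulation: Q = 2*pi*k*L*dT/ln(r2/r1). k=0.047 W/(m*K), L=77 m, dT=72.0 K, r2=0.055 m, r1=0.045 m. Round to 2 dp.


Q = 2*pi*0.047*77*72.0/ln(0.055/0.045) = 8158.63 W

8158.63 W


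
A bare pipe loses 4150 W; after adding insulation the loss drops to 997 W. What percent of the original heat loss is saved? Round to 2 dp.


Savings = ((4150-997)/4150)*100 = 75.98 %

75.98 %


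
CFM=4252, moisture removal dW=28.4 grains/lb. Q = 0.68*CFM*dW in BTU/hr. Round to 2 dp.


Q = 0.68 * 4252 * 28.4 = 82114.62 BTU/hr

82114.62 BTU/hr


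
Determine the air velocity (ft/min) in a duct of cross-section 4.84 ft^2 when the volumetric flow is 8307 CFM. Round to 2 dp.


V = 8307 / 4.84 = 1716.32 ft/min

1716.32 ft/min


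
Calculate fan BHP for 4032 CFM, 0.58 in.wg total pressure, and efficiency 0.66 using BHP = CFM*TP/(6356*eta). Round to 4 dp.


BHP = 4032 * 0.58 / (6356 * 0.66) = 0.5575 hp

0.5575 hp


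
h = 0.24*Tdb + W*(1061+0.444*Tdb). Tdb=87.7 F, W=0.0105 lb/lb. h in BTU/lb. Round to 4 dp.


h = 0.24*87.7 + 0.0105*(1061+0.444*87.7) = 32.5974 BTU/lb

32.5974 BTU/lb


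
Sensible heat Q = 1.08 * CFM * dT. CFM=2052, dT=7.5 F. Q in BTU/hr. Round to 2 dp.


Q = 1.08 * 2052 * 7.5 = 16621.20 BTU/hr

16621.20 BTU/hr


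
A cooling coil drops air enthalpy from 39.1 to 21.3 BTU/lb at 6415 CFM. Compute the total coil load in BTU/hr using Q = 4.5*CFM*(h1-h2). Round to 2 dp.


Q = 4.5 * 6415 * (39.1 - 21.3) = 513841.50 BTU/hr

513841.50 BTU/hr


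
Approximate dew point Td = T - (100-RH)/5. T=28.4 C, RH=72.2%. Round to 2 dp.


Td = 28.4 - (100-72.2)/5 = 22.84 C

22.84 C


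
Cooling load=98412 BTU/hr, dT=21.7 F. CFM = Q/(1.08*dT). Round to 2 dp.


CFM = 98412 / (1.08 * 21.7) = 4199.18

4199.18 CFM


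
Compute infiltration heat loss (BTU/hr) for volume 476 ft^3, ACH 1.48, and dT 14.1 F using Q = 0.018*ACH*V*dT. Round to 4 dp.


Q = 0.018 * 1.48 * 476 * 14.1 = 178.7970 BTU/hr

178.7970 BTU/hr


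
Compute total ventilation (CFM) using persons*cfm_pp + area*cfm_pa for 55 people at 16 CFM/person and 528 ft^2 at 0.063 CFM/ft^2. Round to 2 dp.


Total = 55*16 + 528*0.063 = 913.26 CFM

913.26 CFM


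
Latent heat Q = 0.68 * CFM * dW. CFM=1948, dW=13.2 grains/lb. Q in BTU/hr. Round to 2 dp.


Q = 0.68 * 1948 * 13.2 = 17485.25 BTU/hr

17485.25 BTU/hr


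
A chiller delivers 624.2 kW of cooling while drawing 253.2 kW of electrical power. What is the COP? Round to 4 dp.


COP = 624.2 / 253.2 = 2.4652

2.4652


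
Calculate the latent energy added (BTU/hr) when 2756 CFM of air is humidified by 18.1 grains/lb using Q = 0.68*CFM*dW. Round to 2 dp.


Q = 0.68 * 2756 * 18.1 = 33920.85 BTU/hr

33920.85 BTU/hr


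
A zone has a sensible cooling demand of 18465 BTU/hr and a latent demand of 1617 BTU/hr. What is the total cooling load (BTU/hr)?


Qt = 18465 + 1617 = 20082 BTU/hr

20082 BTU/hr


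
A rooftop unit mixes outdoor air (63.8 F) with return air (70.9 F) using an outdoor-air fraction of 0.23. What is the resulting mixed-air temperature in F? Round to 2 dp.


T_mix = 0.23*63.8 + 0.77*70.9 = 69.27 F

69.27 F


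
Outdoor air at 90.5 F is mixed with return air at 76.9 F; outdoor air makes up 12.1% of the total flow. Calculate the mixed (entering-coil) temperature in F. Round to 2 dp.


T_mix = 76.9 + (12.1/100)*(90.5-76.9) = 78.55 F

78.55 F


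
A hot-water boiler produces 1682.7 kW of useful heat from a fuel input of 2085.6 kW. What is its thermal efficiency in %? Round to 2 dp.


eta = (1682.7/2085.6)*100 = 80.68 %

80.68 %


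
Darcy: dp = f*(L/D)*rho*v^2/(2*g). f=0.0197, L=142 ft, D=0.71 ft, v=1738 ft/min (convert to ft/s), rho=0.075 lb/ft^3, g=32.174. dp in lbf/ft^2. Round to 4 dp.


v_fps = 1738/60 = 28.9667 ft/s
dp = 0.0197*(142/0.71)*0.075*28.9667^2/(2*32.174) = 3.8532 lbf/ft^2

3.8532 lbf/ft^2


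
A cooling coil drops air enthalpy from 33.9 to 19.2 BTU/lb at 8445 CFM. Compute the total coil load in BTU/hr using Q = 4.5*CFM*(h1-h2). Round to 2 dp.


Q = 4.5 * 8445 * (33.9 - 19.2) = 558636.75 BTU/hr

558636.75 BTU/hr


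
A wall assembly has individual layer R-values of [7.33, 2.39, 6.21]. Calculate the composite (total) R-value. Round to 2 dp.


R_total = 7.33 + 2.39 + 6.21 = 15.93

15.93


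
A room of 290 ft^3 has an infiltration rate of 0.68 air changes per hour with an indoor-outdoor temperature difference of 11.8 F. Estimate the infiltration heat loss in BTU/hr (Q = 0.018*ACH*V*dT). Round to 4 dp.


Q = 0.018 * 0.68 * 290 * 11.8 = 41.8853 BTU/hr

41.8853 BTU/hr


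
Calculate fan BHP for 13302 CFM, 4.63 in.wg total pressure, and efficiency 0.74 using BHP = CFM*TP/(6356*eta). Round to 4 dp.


BHP = 13302 * 4.63 / (6356 * 0.74) = 13.0943 hp

13.0943 hp


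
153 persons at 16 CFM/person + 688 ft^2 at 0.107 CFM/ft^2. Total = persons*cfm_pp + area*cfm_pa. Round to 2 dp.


Total = 153*16 + 688*0.107 = 2521.62 CFM

2521.62 CFM


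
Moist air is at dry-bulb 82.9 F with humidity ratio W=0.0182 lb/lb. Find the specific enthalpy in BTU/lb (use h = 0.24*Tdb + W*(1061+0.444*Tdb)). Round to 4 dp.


h = 0.24*82.9 + 0.0182*(1061+0.444*82.9) = 39.8761 BTU/lb

39.8761 BTU/lb
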